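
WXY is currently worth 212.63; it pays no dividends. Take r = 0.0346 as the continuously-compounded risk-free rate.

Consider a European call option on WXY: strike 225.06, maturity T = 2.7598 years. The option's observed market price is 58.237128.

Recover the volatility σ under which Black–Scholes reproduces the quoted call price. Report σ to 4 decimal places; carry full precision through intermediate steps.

At σ = 0.3986 the Black–Scholes value reproduces the quote:
σ√T = 0.3986·√2.7598 = 0.662180
d₁ = (ln(S/K) + (r+σ²/2)T) / (σ√T) = (ln(212.63/225.06) + (0.0346+0.3986²/2)·2.7598) / 0.662180 = (-0.056813 + 0.314730) / 0.662180 = 0.389497
d₂ = d₁ − σ√T = 0.389497 − 0.662180 = -0.272684
e^{−rT} = 0.908928
N(d₁) = 0.651546,  N(d₂) = 0.392548
V = S·N(d₁) − K·e^{−rT}·N(d₂) = 138.538132 − 80.301004 = 58.237128 (the quoted price), and the Black–Scholes price is strictly increasing in σ, so σ is unique

sigma = 0.3986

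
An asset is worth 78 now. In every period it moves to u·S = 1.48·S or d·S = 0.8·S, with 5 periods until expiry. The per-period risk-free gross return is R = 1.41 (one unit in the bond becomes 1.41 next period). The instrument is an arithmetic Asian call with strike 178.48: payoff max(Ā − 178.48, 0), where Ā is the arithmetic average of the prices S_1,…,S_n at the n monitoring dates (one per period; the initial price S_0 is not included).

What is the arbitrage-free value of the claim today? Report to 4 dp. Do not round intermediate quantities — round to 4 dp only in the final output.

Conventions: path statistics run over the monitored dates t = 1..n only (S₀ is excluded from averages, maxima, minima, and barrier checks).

No-arbitrage gives p* = (R−d)/(u−d) = 0.8971: enumerate every path, weight its payoff by its p*-probability, and discount by R^5.
Enumerate all 2^5 = 32 price paths (U = up ×1.48, D = down ×0.8); each path with k up-moves has probability p*^k·(1−p*)^(5−k).
DDDDD: Ā=41.9528, payoff=0.0000, prob=0.000012
UDDDD: Ā=77.6126, payoff=0.0000, prob=0.000101
DUDDD: Ā=67.0046, payoff=0.0000, prob=0.000101
UUDDD: Ā=123.9585, payoff=0.0000, prob=0.000878
DDUDD: Ā=58.5182, payoff=0.0000, prob=0.000101
UDUDD: Ā=108.2587, payoff=0.0000, prob=0.000878
DUUDD: Ā=97.6507, payoff=0.0000, prob=0.000878
UUUDD: Ā=180.6538, payoff=2.1738, prob=0.007650
DDDUD: Ā=51.7291, payoff=0.0000, prob=0.000101
UDDUD: Ā=95.6988, payoff=0.0000, prob=0.000878
DUDUD: Ā=85.0908, payoff=0.0000, prob=0.000878
UUDUD: Ā=157.4180, payoff=0.0000, prob=0.007650
DDUUD: Ā=76.6044, payoff=0.0000, prob=0.000878
UDUUD: Ā=141.7182, payoff=0.0000, prob=0.007650
DUUUD: Ā=131.1102, payoff=0.0000, prob=0.007650
UUUUD: Ā=242.5539, payoff=64.0739, prob=0.066661
DDDDU: Ā=46.2978, payoff=0.0000, prob=0.000101
UDDDU: Ā=85.6509, payoff=0.0000, prob=0.000878
DUDDU: Ā=75.0429, payoff=0.0000, prob=0.000878
UUDDU: Ā=138.8294, payoff=0.0000, prob=0.007650
DDUDU: Ā=66.5565, payoff=0.0000, prob=0.000878
UDUDU: Ā=123.1296, payoff=0.0000, prob=0.007650
DUUDU: Ā=112.5216, payoff=0.0000, prob=0.007650
UUUDU: Ā=208.1650, payoff=29.6850, prob=0.066661
DDDUU: Ā=59.7674, payoff=0.0000, prob=0.000878
UDDUU: Ā=110.5697, payoff=0.0000, prob=0.007650
DUDUU: Ā=99.9617, payoff=0.0000, prob=0.007650
UUDUU: Ā=184.9292, payoff=6.4492, prob=0.066661
DDUUU: Ā=91.4753, payoff=0.0000, prob=0.007650
UDUUU: Ā=169.2294, payoff=0.0000, prob=0.066661
DUUUU: Ā=158.6214, payoff=0.0000, prob=0.066661
UUUUU: Ā=293.4495, payoff=114.9695, prob=0.580904
Price = Σ prob·payoff / R^5 = 73.482891 / 5.573084 = 13.1853

price = 13.1853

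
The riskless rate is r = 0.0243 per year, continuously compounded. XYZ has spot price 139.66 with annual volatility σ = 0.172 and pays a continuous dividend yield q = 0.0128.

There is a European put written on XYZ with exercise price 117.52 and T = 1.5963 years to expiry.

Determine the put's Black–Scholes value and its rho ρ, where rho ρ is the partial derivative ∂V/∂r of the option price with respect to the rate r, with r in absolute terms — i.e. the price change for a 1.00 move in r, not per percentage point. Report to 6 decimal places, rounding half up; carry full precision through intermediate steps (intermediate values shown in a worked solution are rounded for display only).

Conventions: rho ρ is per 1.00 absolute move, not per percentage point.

σ√T = 0.172·√1.5963 = 0.217313
d₁ = (ln(S/K) + (r−q+σ²/2)T) / (σ√T) = (ln(139.66/117.52) + (0.0243−0.0128+0.172²/2)·1.5963) / 0.217313 = (0.172602 + 0.041970) / 0.217313 = 0.987388
d₂ = d₁ − σ√T = 0.987388 − 0.217313 = 0.770075
e^{−rT} = 0.961953
e^{−qT} = 0.979775
N(−d₁) = 0.161726,  N(−d₂) = 0.220628
Put price V = K·e^{−rT}·N(−d₂) − S·e^{−qT}·N(−d₁) = 24.941663 − 22.129857 = 2.811806
ρ = −K·T·e^{−rT}·N(−d₂) = -39.814376

price = 2.811806
ρ = -39.814376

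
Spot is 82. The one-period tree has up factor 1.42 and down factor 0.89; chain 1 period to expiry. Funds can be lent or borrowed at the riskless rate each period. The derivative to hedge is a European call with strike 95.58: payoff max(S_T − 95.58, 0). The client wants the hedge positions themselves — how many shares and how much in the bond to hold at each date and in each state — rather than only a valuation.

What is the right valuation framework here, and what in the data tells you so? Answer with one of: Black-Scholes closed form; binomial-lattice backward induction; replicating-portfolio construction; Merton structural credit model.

Key observation: a price alone would not answer the question — the per-node share/bond construction on the spot-82, 1.42/0.89 tree is required, and only the replicating-portfolio method yields it.

framework: replicating-portfolio construction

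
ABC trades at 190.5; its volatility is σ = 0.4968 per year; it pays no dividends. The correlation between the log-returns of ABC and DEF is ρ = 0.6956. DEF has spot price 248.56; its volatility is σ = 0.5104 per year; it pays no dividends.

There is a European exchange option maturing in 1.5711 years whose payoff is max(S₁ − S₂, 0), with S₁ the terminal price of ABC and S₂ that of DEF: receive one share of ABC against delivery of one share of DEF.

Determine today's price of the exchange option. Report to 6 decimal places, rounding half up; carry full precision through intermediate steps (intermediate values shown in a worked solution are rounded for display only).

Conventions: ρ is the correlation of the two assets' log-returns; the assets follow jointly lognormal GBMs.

exchange price = 19.607843

σ_eff = √(σ₁² + σ₂² − 2ρσ₁σ₂) = √(0.4968² + 0.5104² − 2·0.6956·0.4968·0.5104) = 0.393137
d₁ = (ln(S₁/S₂) + (q₂ − q₁ + σ_eff²/2)T) / (σ_eff√T) = (ln(190.5/248.56) + (0.0 − 0.0 + 0.077278)·1.5711) / 0.492771 = -0.293484
d₂ = d₁ − σ_eff√T = -0.293484 − 0.492771 = -0.786255
N(d₁) = 0.384576,  N(d₂) = 0.215859
V = S₁·e^{−q₁T}·N(d₁) − S₂·e^{−q₂T}·N(d₂) = 73.261776 − 53.653933 = 19.607843
Key observation: the rate r is irrelevant here: denominating values in DEF turns the exchange into a ratio option on S₁/S₂, and discounting at r drops out.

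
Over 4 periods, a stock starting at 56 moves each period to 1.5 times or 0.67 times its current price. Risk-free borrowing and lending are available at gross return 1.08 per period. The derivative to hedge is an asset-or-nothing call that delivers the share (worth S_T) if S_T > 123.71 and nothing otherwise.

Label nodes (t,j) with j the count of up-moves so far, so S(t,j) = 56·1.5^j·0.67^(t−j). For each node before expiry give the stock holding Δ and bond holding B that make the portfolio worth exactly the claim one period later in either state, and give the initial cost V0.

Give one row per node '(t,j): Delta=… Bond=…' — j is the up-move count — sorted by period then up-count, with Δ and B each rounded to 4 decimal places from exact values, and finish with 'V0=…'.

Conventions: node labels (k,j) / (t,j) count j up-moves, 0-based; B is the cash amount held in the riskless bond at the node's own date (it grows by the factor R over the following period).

(0,0): Delta=1.1241 Bond=-27.8319
(1,0): Delta=0.8507 Bond=-19.8004
(1,1): Delta=1.2492 Bond=-40.5666
(2,0): Delta=0.0000 Bond=0.0000
(2,1): Delta=1.2399 Bond=-43.2904
(2,2): Delta=1.2534 Bond=-44.3463
(3,0): Delta=0.0000 Bond=0.0000
(3,1): Delta=0.0000 Bond=0.0000
(3,2): Delta=1.8072 Bond=-94.6476
(3,3): Delta=1.0000 Bond=0.0000
V0=35.1160

Arbitrage-free pricing uses the up-move probability p* = (R−d)/(u−d) = 0.4940, discounting each step at R = 1.08.
Expiry values: V(4,0)=0.0000, V(4,1)=0.0000, V(4,2)=0.0000, V(4,3)=126.6300, V(4,4)=283.5000
(3,0): S=16.8427. Δ = (V_up−V_dn)/(S_up−S_dn) = (0.0000−0.0000)/(25.2641−11.2846) = 0.0000. V = [p*·0.0000 + (1−p*)·0.0000]/1.08 = 0.0000. B = V − Δ·S = 0.0000.
(3,1): S=37.7076. Δ = (V_up−V_dn)/(S_up−S_dn) = (0.0000−0.0000)/(56.5614−25.2641) = 0.0000. V = [p*·0.0000 + (1−p*)·0.0000]/1.08 = 0.0000. B = V − Δ·S = 0.0000.
(3,2): S=84.4200. Δ = (V_up−V_dn)/(S_up−S_dn) = (126.6300−0.0000)/(126.6300−56.5614) = 1.8072. V = [p*·126.6300 + (1−p*)·0.0000]/1.08 = 57.9187. B = V − Δ·S = -94.6476.
(3,3): S=189.0000. Δ = (V_up−V_dn)/(S_up−S_dn) = (283.5000−126.6300)/(283.5000−126.6300) = 1.0000. V = [p*·283.5000 + (1−p*)·126.6300]/1.08 = 189.0000. B = V − Δ·S = 0.0000.
(2,0): S=25.1384. Δ = (V_up−V_dn)/(S_up−S_dn) = (0.0000−0.0000)/(37.7076−16.8427) = 0.0000. V = [p*·0.0000 + (1−p*)·0.0000]/1.08 = 0.0000. B = V − Δ·S = 0.0000.
(2,1): S=56.2800. Δ = (V_up−V_dn)/(S_up−S_dn) = (57.9187−0.0000)/(84.4200−37.7076) = 1.2399. V = [p*·57.9187 + (1−p*)·0.0000]/1.08 = 26.4911. B = V − Δ·S = -43.2904.
(2,2): S=126.0000. Δ = (V_up−V_dn)/(S_up−S_dn) = (189.0000−57.9187)/(189.0000−84.4200) = 1.2534. V = [p*·189.0000 + (1−p*)·57.9187]/1.08 = 113.5830. B = V − Δ·S = -44.3463.
(1,0): S=37.5200. Δ = (V_up−V_dn)/(S_up−S_dn) = (26.4911−0.0000)/(56.2800−25.1384) = 0.8507. V = [p*·26.4911 + (1−p*)·0.0000]/1.08 = 12.1167. B = V − Δ·S = -19.8004.
(1,1): S=84.0000. Δ = (V_up−V_dn)/(S_up−S_dn) = (113.5830−26.4911)/(126.0000−56.2800) = 1.2492. V = [p*·113.5830 + (1−p*)·26.4911]/1.08 = 64.3634. B = V − Δ·S = -40.5666.
(0,0): S=56.0000. Δ = (V_up−V_dn)/(S_up−S_dn) = (64.3634−12.1167)/(84.0000−37.5200) = 1.1241. V = [p*·64.3634 + (1−p*)·12.1167]/1.08 = 35.1160. B = V − Δ·S = -27.8319.
As a check, the time-0 holding Δ(0,0)·S0 + B(0,0) comes to 35.1160 — exactly V0.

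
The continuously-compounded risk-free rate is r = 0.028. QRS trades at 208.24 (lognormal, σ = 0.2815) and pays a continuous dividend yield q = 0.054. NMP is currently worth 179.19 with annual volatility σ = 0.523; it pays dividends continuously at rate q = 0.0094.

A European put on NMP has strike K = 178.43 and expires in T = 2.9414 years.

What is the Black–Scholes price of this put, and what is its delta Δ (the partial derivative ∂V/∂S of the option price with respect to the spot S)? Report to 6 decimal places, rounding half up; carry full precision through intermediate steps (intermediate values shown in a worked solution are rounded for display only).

price = 53.744218
Δ = -0.295272

σ√T = 0.523·√2.9414 = 0.896972
d₁ = (ln(S/K) + (r−q+σ²/2)T) / (σ√T) = (ln(179.19/178.43) + (0.028−0.0094+0.523²/2)·2.9414) / 0.896972 = (0.004250 + 0.456989) / 0.896972 = 0.514219
d₂ = d₁ − σ√T = 0.514219 − 0.896972 = -0.382753
e^{−rT} = 0.920941
e^{−qT} = 0.972730
N(−d₁) = 0.303550,  N(−d₂) = 0.649049
Put price V = K·e^{−rT}·N(−d₂) − S·e^{−qT}·N(−d₁) = 106.653950 − 52.909732 = 53.744218
Δ = −e^{−qT}·N(−d₁) = -0.295272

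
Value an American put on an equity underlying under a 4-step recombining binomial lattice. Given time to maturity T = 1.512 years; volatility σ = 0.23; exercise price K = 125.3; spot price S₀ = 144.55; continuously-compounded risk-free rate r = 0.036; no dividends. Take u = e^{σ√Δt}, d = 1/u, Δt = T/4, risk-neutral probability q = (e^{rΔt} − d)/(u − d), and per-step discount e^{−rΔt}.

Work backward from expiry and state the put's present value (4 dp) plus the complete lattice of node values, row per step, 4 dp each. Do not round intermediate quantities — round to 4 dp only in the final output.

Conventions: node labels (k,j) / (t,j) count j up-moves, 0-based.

Δt=0.37800  u=1.15189  d=0.86814  q=0.51299  discount=0.98648
step 4 (expiry): payoffs max(K−S,0) = 43.1954 16.3587 0.0000 0.0000 0.0000
k=3: (k=3,j=0): S=94.5758, K−S=30.7242, hold=29.0307 ⇒ V=30.7242 exercise | (k=3,j=1): S=125.4889, K−S=0.0000, hold=7.8591 ⇒ V=7.8591 continue | (k=3,j=2): S=166.5063, K−S=0.0000, hold=0.0000 ⇒ V=0.0000 continue | (k=3,j=3): S=220.9307, K−S=0.0000, hold=0.0000 ⇒ V=0.0000 continue
k=2: (k=2,j=0): S=108.9413, K−S=16.3587, hold=18.7379 ⇒ V=18.7379 continue | (k=2,j=1): S=144.5500, K−S=0.0000, hold=3.7757 ⇒ V=3.7757 continue | (k=2,j=2): S=191.7977, K−S=0.0000, hold=0.0000 ⇒ V=0.0000 continue
k=1: (k=1,j=0): S=125.4889, K−S=0.0000, hold=10.9129 ⇒ V=10.9129 continue | (k=1,j=1): S=166.5063, K−S=0.0000, hold=1.8140 ⇒ V=1.8140 continue
k=0: (k=0,j=0): S=144.5500, K−S=0.0000, hold=6.1608 ⇒ V=6.1608 continue

price = 6.1608
tree:
6.1608
10.9129 1.8140
18.7379 3.7757 0.0000
30.7242 7.8591 0.0000 0.0000
43.1954 16.3587 0.0000 0.0000 0.0000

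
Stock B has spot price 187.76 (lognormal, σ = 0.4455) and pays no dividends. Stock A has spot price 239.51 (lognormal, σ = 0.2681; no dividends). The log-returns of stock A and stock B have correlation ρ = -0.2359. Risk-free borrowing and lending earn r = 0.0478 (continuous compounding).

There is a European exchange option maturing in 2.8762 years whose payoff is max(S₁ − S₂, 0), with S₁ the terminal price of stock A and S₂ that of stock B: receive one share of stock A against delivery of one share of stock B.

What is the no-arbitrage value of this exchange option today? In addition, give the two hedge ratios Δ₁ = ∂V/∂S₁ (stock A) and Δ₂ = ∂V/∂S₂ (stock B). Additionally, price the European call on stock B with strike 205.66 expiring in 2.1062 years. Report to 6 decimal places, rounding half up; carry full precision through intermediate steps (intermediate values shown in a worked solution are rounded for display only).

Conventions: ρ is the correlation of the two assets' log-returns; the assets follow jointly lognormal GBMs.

exchange price = 107.657731
Δ1 = 0.769075
Δ2 = -0.407666
price(stock B call K=205.66) = 48.274881

σ_eff = √(σ₁² + σ₂² − 2ρσ₁σ₂) = √(0.2681² + 0.4455² − 2·-0.2359·0.2681·0.4455) = 0.571576
d₁ = (ln(S₁/S₂) + (q₂ − q₁ + σ_eff²/2)T) / (σ_eff√T) = (ln(239.51/187.76) + (0.0 − 0.0 + 0.163349)·2.8762) / 0.969356 = 0.735804
d₂ = d₁ − σ_eff√T = 0.735804 − 0.969356 = -0.233552
N(d₁) = 0.769075,  N(d₂) = 0.407666
V = S₁·e^{−q₁T}·N(d₁) − S₂·e^{−q₂T}·N(d₂) = 184.201169 − 76.543437 = 107.657731
Δ₁ = e^{−q₁T}·N(d₁) = 0.769075;  Δ₂ = −e^{−q₂T}·N(d₂) = -0.407666
[vanilla: stock B call K=205.66]
σ√T = 0.4455·√2.1062 = 0.646543
d₁ = (ln(S/K) + (r+σ²/2)T) / (σ√T) = (ln(187.76/205.66) + (0.0478+0.4455²/2)·2.1062) / 0.646543 = (-0.091060 + 0.309685) / 0.646543 = 0.338145
d₂ = d₁ − σ√T = 0.338145 − 0.646543 = -0.308398
e^{−rT} = 0.904226
N(d₁) = 0.632373,  N(d₂) = 0.378890
price = S·N(d₁) − K·e^{−rT}·N(d₂) = 118.734393 − 70.459511 = 48.274881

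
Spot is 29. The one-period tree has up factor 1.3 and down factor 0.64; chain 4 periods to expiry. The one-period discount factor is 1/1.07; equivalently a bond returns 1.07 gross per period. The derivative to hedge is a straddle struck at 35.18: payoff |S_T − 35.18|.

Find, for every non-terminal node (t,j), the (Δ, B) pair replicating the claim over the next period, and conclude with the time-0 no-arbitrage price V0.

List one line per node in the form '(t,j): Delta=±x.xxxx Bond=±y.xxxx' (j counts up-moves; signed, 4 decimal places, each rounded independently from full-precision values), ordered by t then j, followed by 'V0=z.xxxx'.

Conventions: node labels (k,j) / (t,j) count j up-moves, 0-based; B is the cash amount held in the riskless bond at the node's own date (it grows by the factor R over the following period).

(0,0): Delta=0.2038 Bond=8.3198
(1,0): Delta=-0.6612 Bond=24.9567
(1,1): Delta=0.4315 Bond=0.3149
(2,0): Delta=-1.0000 Bond=30.7276
(2,1): Delta=-0.5720 Bond=24.5513
(2,2): Delta=0.6958 Bond=-12.6150
(3,0): Delta=-1.0000 Bond=32.8785
(3,1): Delta=-1.0000 Bond=32.8785
(3,2): Delta=-0.4593 Bond=22.7351
(3,3): Delta=1.0000 Bond=-32.8785
V0=14.2290

Under the risk-neutral measure, an up-move has probability p* = (R−d)/(u−d) = 0.6515 and values discount at R = 1.07.
At maturity the claim pays: V(4,0)=30.3146, V(4,1)=25.2972, V(4,2)=15.1055, V(4,3)=5.5963, V(4,4)=47.6469
  t=3,j=0: stock 7.6022 → up 9.8828 (V=25.2972), down 4.8654 (V=30.3146). Price 25.2763; hedge Δ=-1.0000, bond B=32.8785.
  t=3,j=1: stock 15.4419 → up 20.0745 (V=15.1055), down 9.8828 (V=25.2972). Price 17.4366; hedge Δ=-1.0000, bond B=32.8785.
  t=3,j=2: stock 31.3664 → up 40.7763 (V=5.5963), down 20.0745 (V=15.1055). Price 8.3272; hedge Δ=-0.4593, bond B=22.7351.
  t=3,j=3: stock 63.7130 → up 82.8269 (V=47.6469), down 40.7763 (V=5.5963). Price 30.8345; hedge Δ=1.0000, bond B=-32.8785.
  t=2,j=0: stock 11.8784 → up 15.4419 (V=17.4366), down 7.6022 (V=25.2763). Price 18.8492; hedge Δ=-1.0000, bond B=30.7276.
  t=2,j=1: stock 24.1280 → up 31.3664 (V=8.3272), down 15.4419 (V=17.4366). Price 10.7492; hedge Δ=-0.5720, bond B=24.5513.
  t=2,j=2: stock 49.0100 → up 63.7130 (V=30.8345), down 31.3664 (V=8.3272). Price 21.4870; hedge Δ=0.6958, bond B=-12.6150.
  t=1,j=0: stock 18.5600 → up 24.1280 (V=10.7492), down 11.8784 (V=18.8492). Price 12.6841; hedge Δ=-0.6612, bond B=24.9567.
  t=1,j=1: stock 37.7000 → up 49.0100 (V=21.4870), down 24.1280 (V=10.7492). Price 16.5841; hedge Δ=0.4315, bond B=0.3149.
  t=0,j=0: stock 29.0000 → up 37.7000 (V=16.5841), down 18.5600 (V=12.6841). Price 14.2290; hedge Δ=0.2038, bond B=8.3198.
Sanity check at the root: Δ(0,0)·S0 + B(0,0) reproduces V0 = 14.2290.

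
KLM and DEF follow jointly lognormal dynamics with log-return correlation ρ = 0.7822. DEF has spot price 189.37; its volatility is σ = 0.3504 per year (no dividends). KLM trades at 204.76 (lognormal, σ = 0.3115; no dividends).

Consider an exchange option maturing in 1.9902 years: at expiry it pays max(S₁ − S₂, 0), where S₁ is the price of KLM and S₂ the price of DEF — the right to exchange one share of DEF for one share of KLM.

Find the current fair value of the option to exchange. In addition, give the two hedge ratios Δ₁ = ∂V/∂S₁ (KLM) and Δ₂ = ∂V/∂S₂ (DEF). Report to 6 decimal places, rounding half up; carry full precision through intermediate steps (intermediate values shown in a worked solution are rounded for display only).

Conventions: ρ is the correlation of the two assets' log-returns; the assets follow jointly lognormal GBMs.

σ_eff = √(σ₁² + σ₂² − 2ρσ₁σ₂) = √(0.3115² + 0.3504² − 2·0.7822·0.3115·0.3504) = 0.221492
d₁ = (ln(S₁/S₂) + (q₂ − q₁ + σ_eff²/2)T) / (σ_eff√T) = (ln(204.76/189.37) + (0.0 − 0.0 + 0.024529)·1.9902) / 0.312469 = 0.406294
d₂ = d₁ − σ_eff√T = 0.406294 − 0.312469 = 0.093825
N(d₁) = 0.657737,  N(d₂) = 0.537376
V = S₁·e^{−q₁T}·N(d₁) − S₂·e^{−q₂T}·N(d₂) = 134.678158 − 101.762880 = 32.915278
Key observation: no risk-free rate is needed — with the second asset as numeraire the exchange option is a call on the ratio S₁/S₂, and r cancels out of the value.
Δ₁ = e^{−q₁T}·N(d₁) = 0.657737;  Δ₂ = −e^{−q₂T}·N(d₂) = -0.537376

exchange price = 32.915278
Δ1 = 0.657737
Δ2 = -0.537376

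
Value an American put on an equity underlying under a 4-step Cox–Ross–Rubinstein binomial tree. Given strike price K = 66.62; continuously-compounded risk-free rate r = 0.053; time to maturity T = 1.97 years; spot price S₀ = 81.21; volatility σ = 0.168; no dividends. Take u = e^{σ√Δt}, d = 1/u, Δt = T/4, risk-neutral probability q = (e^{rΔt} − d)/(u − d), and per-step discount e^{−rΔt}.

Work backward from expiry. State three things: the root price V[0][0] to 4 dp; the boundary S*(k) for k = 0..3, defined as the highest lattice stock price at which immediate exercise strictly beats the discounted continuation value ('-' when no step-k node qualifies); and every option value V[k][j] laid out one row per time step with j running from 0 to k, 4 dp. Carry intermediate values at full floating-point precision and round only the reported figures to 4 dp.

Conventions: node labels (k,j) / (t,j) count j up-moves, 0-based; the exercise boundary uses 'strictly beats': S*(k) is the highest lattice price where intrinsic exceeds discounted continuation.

price = 0.9294
boundary = - - - 57.0164
tree:
0.9294
2.0528 0.1662
4.4765 0.4086 0.0000
9.6036 1.0044 0.0000 0.0000
15.9446 2.4690 0.0000 0.0000 0.0000

Δt=0.49250  u=1.12513  d=0.88879  q=0.58246  discount=0.97424
step 4 (expiry): payoffs max(K−S,0) = 15.9446 2.4690 0.0000 0.0000 0.0000
step 3: (k=3,j=0): S=57.0164, K−S=9.6036, hold=7.8871 ⇒ V=9.6036 exercise | (k=3,j=1): S=72.1783, K−S=0.0000, hold=1.0044 ⇒ V=1.0044 continue | (k=3,j=2): S=91.3719, K−S=0.0000, hold=0.0000 ⇒ V=0.0000 continue | (k=3,j=3): S=115.6695, K−S=0.0000, hold=0.0000 ⇒ V=0.0000 continue  boundary S*=57.0164
step 2: (k=2,j=0): S=64.1510, K−S=2.4690, hold=4.4765 ⇒ V=4.4765 continue | (k=2,j=1): S=81.2100, K−S=0.0000, hold=0.4086 ⇒ V=0.4086 continue | (k=2,j=2): S=102.8054, K−S=0.0000, hold=0.0000 ⇒ V=0.0000 continue  boundary S*=-
step 1: (k=1,j=0): S=72.1783, K−S=0.0000, hold=2.0528 ⇒ V=2.0528 continue | (k=1,j=1): S=91.3719, K−S=0.0000, hold=0.1662 ⇒ V=0.1662 continue  boundary S*=-
step 0: (k=0,j=0): S=81.2100, K−S=0.0000, hold=0.9294 ⇒ V=0.9294 continue  boundary S*=-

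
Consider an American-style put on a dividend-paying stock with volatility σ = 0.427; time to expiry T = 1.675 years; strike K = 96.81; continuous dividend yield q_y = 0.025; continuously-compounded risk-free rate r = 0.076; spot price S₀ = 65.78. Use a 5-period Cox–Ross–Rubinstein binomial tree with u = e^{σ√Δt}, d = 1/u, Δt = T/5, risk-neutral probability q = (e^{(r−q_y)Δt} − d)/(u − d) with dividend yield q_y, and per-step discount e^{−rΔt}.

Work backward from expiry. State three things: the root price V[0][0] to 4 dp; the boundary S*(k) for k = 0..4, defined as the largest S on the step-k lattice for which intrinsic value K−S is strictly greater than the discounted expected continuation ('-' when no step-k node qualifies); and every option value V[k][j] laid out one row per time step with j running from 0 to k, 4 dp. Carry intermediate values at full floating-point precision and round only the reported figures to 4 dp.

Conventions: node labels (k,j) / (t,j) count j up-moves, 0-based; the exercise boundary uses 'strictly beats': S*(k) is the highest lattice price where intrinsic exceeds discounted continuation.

Δt=0.33500  u=1.28036  d=0.78103  q=0.47304  discount=0.97486
step 5 (expiry): payoffs max(K−S,0) = 77.6927 65.4704 45.4340 12.5877 0.0000 0.0000
step 4: (k=4,j=0): S=24.4771, K−S=72.3329, hold=70.1033 ⇒ V=72.3329 exercise | (k=4,j=1): S=40.1261, K−S=56.6839, hold=54.5849 ⇒ V=56.6839 exercise | (k=4,j=2): S=65.7800, K−S=31.0300, hold=29.1449 ⇒ V=31.0300 exercise | (k=4,j=3): S=107.8352, K−S=0.0000, hold=6.4665 ⇒ V=6.4665 continue | (k=4,j=4): S=176.7776, K−S=0.0000, hold=0.0000 ⇒ V=0.0000 continue  boundary S*=65.7800
step 3: (k=3,j=0): S=31.3396, K−S=65.4704, hold=63.2981 ⇒ V=65.4704 exercise | (k=3,j=1): S=51.3760, K−S=45.4340, hold=43.4288 ⇒ V=45.4340 exercise | (k=3,j=2): S=84.2223, K−S=12.5877, hold=18.9226 ⇒ V=18.9226 continue | (k=3,j=3): S=138.0683, K−S=0.0000, hold=3.3220 ⇒ V=3.3220 continue  boundary S*=51.3760
step 2: (k=2,j=0): S=40.1261, K−S=56.6839, hold=54.5849 ⇒ V=56.6839 exercise | (k=2,j=1): S=65.7800, K−S=31.0300, hold=32.0663 ⇒ V=32.0663 continue | (k=2,j=2): S=107.8352, K−S=0.0000, hold=11.2528 ⇒ V=11.2528 continue  boundary S*=40.1261
step 1: (k=1,j=0): S=51.3760, K−S=45.4340, hold=43.9066 ⇒ V=45.4340 exercise | (k=1,j=1): S=84.2223, K−S=12.5877, hold=21.6621 ⇒ V=21.6621 continue  boundary S*=51.3760
step 0: (k=0,j=0): S=65.7800, K−S=31.0300, hold=33.3296 ⇒ V=33.3296 continue  boundary S*=-

price = 33.3296
boundary = - 51.3760 40.1261 51.3760 65.7800
tree:
33.3296
45.4340 21.6621
56.6839 32.0663 11.2528
65.4704 45.4340 18.9226 3.3220
72.3329 56.6839 31.0300 6.4665 0.0000
77.6927 65.4704 45.4340 12.5877 0.0000 0.0000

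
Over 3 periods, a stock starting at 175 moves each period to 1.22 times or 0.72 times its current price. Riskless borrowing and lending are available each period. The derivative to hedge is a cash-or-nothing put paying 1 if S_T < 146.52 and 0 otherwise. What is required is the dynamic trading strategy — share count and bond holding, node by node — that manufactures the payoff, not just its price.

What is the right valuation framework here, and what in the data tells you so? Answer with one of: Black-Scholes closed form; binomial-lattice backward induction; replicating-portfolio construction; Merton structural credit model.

framework: replicating-portfolio construction

Key observation: the deliverable is the dynamic trading strategy on the 3-step tree (spot 175, moves 1.22 and 0.72), so the valuation must go through the node-by-node replicating-portfolio solve.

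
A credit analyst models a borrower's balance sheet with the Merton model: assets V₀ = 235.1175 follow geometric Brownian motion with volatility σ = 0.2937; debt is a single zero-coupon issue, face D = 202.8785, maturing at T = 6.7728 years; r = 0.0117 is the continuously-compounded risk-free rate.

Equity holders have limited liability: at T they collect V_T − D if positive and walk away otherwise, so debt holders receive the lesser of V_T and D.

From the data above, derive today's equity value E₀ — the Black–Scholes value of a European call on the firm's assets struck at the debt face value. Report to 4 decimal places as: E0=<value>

E0=89.3367

With assets at 235.1175 and a single debt payment of 202.8785 at 6.7728 years:
d₁ = [ln(V₀/D) + (r + σ²/2)T] / (σ√T)
   = [ln(235.1175/202.8785) + (0.0117 + 0.5·0.2937²)·6.7728] / (0.2937·√6.7728)
   = [0.147478 + 0.371352] / 0.764343 = 0.678792
d₂ = d₁ − σ√T = 0.678792 − 0.764343 = -0.085551
N(d₁) = 0.751365,  N(d₂) = 0.465912,  e^(−rT) = 0.923817
E₀ = V₀·N(d₁) − D·e^(−rT)·N(d₂)
   = 235.1175·0.751365 − 202.8785·0.923817·0.465912 = 89.336732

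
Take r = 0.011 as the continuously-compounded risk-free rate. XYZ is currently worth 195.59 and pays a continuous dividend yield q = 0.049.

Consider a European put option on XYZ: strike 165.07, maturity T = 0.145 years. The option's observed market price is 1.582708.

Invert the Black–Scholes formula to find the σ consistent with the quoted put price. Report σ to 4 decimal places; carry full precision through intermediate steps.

sigma = 0.3748

At σ = 0.3748 the Black–Scholes value reproduces the quote:
σ√T = 0.3748·√0.145 = 0.142720
d₁ = (ln(S/K) + (r−q+σ²/2)T) / (σ√T) = (ln(195.59/165.07) + (0.011−0.049+0.3748²/2)·0.145) / 0.142720 = (0.169651 + 0.004674) / 0.142720 = 1.221454
d₂ = d₁ − σ√T = 1.221454 − 0.142720 = 1.078735
e^{−rT} = 0.998406
e^{−qT} = 0.992920
N(−d₁) = 0.110957,  N(−d₂) = 0.140353
V = K·e^{−rT}·N(−d₂) − S·e^{−qT}·N(−d₁) = 23.131149 − 21.548441 = 1.582708 (equal to the quote); since ∂V/∂σ > 0 for all σ, the implied volatility is unique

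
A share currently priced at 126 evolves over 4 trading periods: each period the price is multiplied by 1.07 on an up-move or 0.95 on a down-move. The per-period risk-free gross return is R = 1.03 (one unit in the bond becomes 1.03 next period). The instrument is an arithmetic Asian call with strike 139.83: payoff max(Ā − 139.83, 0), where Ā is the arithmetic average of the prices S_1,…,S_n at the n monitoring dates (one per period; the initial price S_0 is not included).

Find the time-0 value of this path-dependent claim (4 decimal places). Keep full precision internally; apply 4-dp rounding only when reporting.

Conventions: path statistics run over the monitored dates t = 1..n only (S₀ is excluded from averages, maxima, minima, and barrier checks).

price = 2.2538

No-arbitrage gives p* = (R−d)/(u−d) = 0.6667: enumerate every path, weight its payoff by its p*-probability, and discount by R^4.
Enumerate all 2^4 = 16 price paths (U = up ×1.07, D = down ×0.95); each path with k up-moves has probability p*^k·(1−p*)^(4−k).
DDDD: Ā=111.0180, payoff=0.0000, prob=0.012346
UDDD: Ā=125.0413, payoff=0.0000, prob=0.024691
DUDD: Ā=121.2613, payoff=0.0000, prob=0.024691
UUDD: Ā=136.5786, payoff=0.0000, prob=0.049383
DDUD: Ā=117.6703, payoff=0.0000, prob=0.024691
UDUD: Ā=132.5340, payoff=0.0000, prob=0.049383
DUUD: Ā=128.7540, payoff=0.0000, prob=0.049383
UUUD: Ā=145.0176, payoff=5.1876, prob=0.098765
DDDU: Ā=114.2589, payoff=0.0000, prob=0.024691
UDDU: Ā=128.6916, payoff=0.0000, prob=0.049383
DUDU: Ā=124.9116, payoff=0.0000, prob=0.049383
UUDU: Ā=140.6899, payoff=0.8599, prob=0.098765
DDUU: Ā=121.3206, payoff=0.0000, prob=0.049383
UDUU: Ā=136.6453, payoff=0.0000, prob=0.098765
DUUU: Ā=132.8653, payoff=0.0000, prob=0.098765
UUUU: Ā=149.6483, payoff=9.8183, prob=0.197531
Price = Σ prob·payoff / R^4 = 2.536698 / 1.125509 = 2.2538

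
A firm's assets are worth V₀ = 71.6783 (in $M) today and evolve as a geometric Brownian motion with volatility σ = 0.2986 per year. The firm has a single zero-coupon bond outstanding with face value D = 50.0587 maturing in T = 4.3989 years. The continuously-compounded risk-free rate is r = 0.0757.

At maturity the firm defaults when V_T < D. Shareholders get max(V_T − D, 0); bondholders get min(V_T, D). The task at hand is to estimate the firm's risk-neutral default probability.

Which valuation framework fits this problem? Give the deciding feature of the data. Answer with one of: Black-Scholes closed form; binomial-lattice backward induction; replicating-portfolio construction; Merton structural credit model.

Key observation: the asked-for credit quantity lives on the firm's capital structure — asset value, asset volatility, debt face 50.0587 — which is the structural model's domain.

framework: Merton structural credit model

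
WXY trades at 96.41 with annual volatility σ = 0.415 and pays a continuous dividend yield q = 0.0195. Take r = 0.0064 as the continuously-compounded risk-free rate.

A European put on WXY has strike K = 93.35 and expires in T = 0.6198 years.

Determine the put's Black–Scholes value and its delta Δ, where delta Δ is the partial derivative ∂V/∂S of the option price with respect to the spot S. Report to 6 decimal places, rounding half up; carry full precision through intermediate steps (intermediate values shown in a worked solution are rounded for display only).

price = 11.110260
Δ = -0.401359

σ√T = 0.415·√0.6198 = 0.326719
d₁ = (ln(S/K) + (r−q+σ²/2)T) / (σ√T) = (ln(96.41/93.35) + (0.0064−0.0195+0.415²/2)·0.6198) / 0.326719 = (0.032254 + 0.045253) / 0.326719 = 0.237229
d₂ = d₁ − σ√T = 0.237229 − 0.326719 = -0.089489
e^{−rT} = 0.996041
e^{−qT} = 0.987987
N(−d₁) = 0.406239,  N(−d₂) = 0.535654
Put price V = K·e^{−rT}·N(−d₂) − S·e^{−qT}·N(−d₁) = 49.805299 − 38.695038 = 11.110260
Δ = −e^{−qT}·N(−d₁) = -0.401359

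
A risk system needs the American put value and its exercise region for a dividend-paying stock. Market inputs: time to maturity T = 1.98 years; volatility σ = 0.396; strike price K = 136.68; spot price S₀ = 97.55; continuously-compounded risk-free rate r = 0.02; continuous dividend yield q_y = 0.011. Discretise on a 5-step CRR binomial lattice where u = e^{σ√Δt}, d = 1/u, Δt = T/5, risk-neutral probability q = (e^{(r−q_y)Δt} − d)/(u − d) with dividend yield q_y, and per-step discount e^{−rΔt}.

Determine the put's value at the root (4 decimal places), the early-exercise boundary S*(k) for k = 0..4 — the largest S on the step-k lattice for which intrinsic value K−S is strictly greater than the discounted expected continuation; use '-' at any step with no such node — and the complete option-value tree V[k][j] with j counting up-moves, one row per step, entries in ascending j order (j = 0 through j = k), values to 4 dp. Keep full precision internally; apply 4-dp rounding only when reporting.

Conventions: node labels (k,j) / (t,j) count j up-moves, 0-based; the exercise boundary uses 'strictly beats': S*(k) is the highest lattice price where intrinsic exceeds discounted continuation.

Δt=0.39600, u=1.28299, d=0.77943, q=0.44511, disc=e^(-rΔt)=0.99211
k=5 terminal: V=max(K-S,0) → 108.6190 90.4895 60.6470 11.5239 0.0000 0.0000
k=4: j=0 S=36.0021 intr=100.6779 cont=99.7562 V=100.6779[EX]; j=1 S=59.2622 intr=77.4178 cont=76.5972 V=77.4178[EX]; j=2 S=97.5500 intr=39.1300 cont=38.4758 V=39.1300[EX]; j=3 S=160.5747 intr=0.0000 cont=6.3440 V=6.3440[hold]; j=4 S=264.3180 intr=0.0000 cont=0.0000 V=0.0000[hold]  S*(4)=97.5500
k=3: j=0 S=46.1905 intr=90.4895 cont=89.6120 V=90.4895[EX]; j=1 S=76.0330 intr=60.6470 cont=59.8992 V=60.6470[EX]; j=2 S=125.1561 intr=11.5239 cont=24.3430 V=24.3430[hold]; j=3 S=206.0164 intr=0.0000 cont=3.4925 V=3.4925[hold]  S*(3)=76.0330
k=2: j=0 S=59.2622 intr=77.4178 cont=76.5972 V=77.4178[EX]; j=1 S=97.5500 intr=39.1300 cont=44.1367 V=44.1367[hold]; j=2 S=160.5747 intr=0.0000 cont=14.9434 V=14.9434[hold]  S*(2)=59.2622
k=1: j=0 S=76.0330 intr=60.6470 cont=62.1102 V=62.1102[hold]; j=1 S=125.1561 intr=11.5239 cont=30.8968 V=30.8968[hold]  S*(1)=-
k=0: j=0 S=97.5500 intr=39.1300 cont=47.8364 V=47.8364[hold]  S*(0)=-

price = 47.8364
boundary = - - 59.2622 76.0330 97.5500
tree:
47.8364
62.1102 30.8968
77.4178 44.1367 14.9434
90.4895 60.6470 24.3430 3.4925
100.6779 77.4178 39.1300 6.3440 0.0000
108.6190 90.4895 60.6470 11.5239 0.0000 0.0000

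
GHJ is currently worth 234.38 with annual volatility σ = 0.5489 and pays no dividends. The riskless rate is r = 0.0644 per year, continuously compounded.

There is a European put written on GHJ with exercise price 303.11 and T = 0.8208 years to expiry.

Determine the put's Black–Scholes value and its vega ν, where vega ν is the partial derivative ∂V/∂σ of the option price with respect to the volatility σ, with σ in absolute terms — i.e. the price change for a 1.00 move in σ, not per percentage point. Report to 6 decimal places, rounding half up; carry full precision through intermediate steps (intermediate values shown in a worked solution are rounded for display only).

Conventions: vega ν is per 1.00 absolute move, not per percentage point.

σ√T = 0.5489·√0.8208 = 0.497292
d₁ = (ln(S/K) + (r+σ²/2)T) / (σ√T) = (ln(234.38/303.11) + (0.0644+0.5489²/2)·0.8208) / 0.497292 = (-0.257152 + 0.176509) / 0.497292 = -0.162163
d₂ = d₁ − σ√T = -0.162163 − 0.497292 = -0.659456
e^{−rT} = 0.948513
N(−d₁) = 0.564411,  N(−d₂) = 0.745198
Put price V = K·e^{−rT}·N(−d₂) − S·N(−d₁) = 214.247425 − 132.286741 = 81.960684
φ(d₁) = (1/√(2π))·e^{−d₁²/2} = 0.393731
ν = S·φ(d₁)·√T = 83.606295

price = 81.960684
ν = 83.606295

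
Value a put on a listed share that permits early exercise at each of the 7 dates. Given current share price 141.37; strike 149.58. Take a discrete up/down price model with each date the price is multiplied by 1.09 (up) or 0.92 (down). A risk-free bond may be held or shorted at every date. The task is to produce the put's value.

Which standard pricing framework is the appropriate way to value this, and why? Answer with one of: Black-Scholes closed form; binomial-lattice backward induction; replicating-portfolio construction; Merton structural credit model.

Key observation: an American put (K = 149.58, S₀ = 141.37) on a 7-date tree has no closed form — the optimal stopping decision is embedded and must be resolved recursively from expiry.

framework: binomial-lattice backward induction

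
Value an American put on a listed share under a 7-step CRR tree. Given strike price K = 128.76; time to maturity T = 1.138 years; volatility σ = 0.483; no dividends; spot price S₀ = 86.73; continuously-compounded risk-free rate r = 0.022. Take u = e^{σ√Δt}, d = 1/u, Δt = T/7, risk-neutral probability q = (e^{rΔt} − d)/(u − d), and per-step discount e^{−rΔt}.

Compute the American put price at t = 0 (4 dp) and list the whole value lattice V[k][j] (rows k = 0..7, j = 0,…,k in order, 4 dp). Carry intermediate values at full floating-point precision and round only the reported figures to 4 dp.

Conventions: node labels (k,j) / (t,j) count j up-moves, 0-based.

price = 47.5166
tree:
47.5166
58.6125 34.8925
70.0091 45.7225 22.4816
80.4054 57.7547 31.9879 11.5241
88.9621 70.0091 43.8536 18.3414 3.6304
96.0046 80.4054 57.3774 28.3577 6.7546 0.0000
101.8009 88.9621 70.0091 42.0300 12.5675 0.0000 0.0000
106.5715 96.0046 80.4054 57.3774 23.3828 0.0000 0.0000 0.0000

Δt=0.16257  u=1.21500  d=0.82304  q=0.46061  discount=0.99643
step 7 (expiry): payoffs max(K−S,0) = 106.5715 96.0046 80.4054 57.3774 23.3828 0.0000 0.0000 0.0000
k=6: (k=6,j=0): S=26.9591, K−S=101.8009, hold=101.3412 ⇒ V=101.8009 exercise | (k=6,j=1): S=39.7979, K−S=88.9621, hold=88.5024 ⇒ V=88.9621 exercise | (k=6,j=2): S=58.7509, K−S=70.0091, hold=69.5494 ⇒ V=70.0091 exercise | (k=6,j=3): S=86.7300, K−S=42.0300, hold=41.5703 ⇒ V=42.0300 exercise | (k=6,j=4): S=128.0336, K−S=0.7264, hold=12.5675 ⇒ V=12.5675 continue | (k=6,j=5): S=189.0072, K−S=0.0000, hold=0.0000 ⇒ V=0.0000 continue | (k=6,j=6): S=279.0184, K−S=0.0000, hold=0.0000 ⇒ V=0.0000 continue
k=5: (k=5,j=0): S=32.7554, K−S=96.0046, hold=95.5449 ⇒ V=96.0046 exercise | (k=5,j=1): S=48.3546, K−S=80.4054, hold=79.9457 ⇒ V=80.4054 exercise | (k=5,j=2): S=71.3826, K−S=57.3774, hold=56.9177 ⇒ V=57.3774 exercise | (k=5,j=3): S=105.3772, K−S=23.3828, hold=28.3577 ⇒ V=28.3577 continue | (k=5,j=4): S=155.5611, K−S=0.0000, hold=6.7546 ⇒ V=6.7546 continue | (k=5,j=5): S=229.6443, K−S=0.0000, hold=0.0000 ⇒ V=0.0000 continue
k=4: (k=4,j=0): S=39.7979, K−S=88.9621, hold=88.5024 ⇒ V=88.9621 exercise | (k=4,j=1): S=58.7509, K−S=70.0091, hold=69.5494 ⇒ V=70.0091 exercise | (k=4,j=2): S=86.7300, K−S=42.0300, hold=43.8536 ⇒ V=43.8536 continue | (k=4,j=3): S=128.0336, K−S=0.7264, hold=18.3414 ⇒ V=18.3414 continue | (k=4,j=4): S=189.0072, K−S=0.0000, hold=3.6304 ⇒ V=3.6304 continue
k=3: (k=3,j=0): S=48.3546, K−S=80.4054, hold=79.9457 ⇒ V=80.4054 exercise | (k=3,j=1): S=71.3826, K−S=57.3774, hold=57.7547 ⇒ V=57.7547 continue | (k=3,j=2): S=105.3772, K−S=23.3828, hold=31.9879 ⇒ V=31.9879 continue | (k=3,j=3): S=155.5611, K−S=0.0000, hold=11.5241 ⇒ V=11.5241 continue
k=2: (k=2,j=0): S=58.7509, K−S=70.0091, hold=69.7225 ⇒ V=70.0091 exercise | (k=2,j=1): S=86.7300, K−S=42.0300, hold=45.7225 ⇒ V=45.7225 continue | (k=2,j=2): S=128.0336, K−S=0.7264, hold=22.4816 ⇒ V=22.4816 continue
k=1: (k=1,j=0): S=71.3826, K−S=57.3774, hold=58.6125 ⇒ V=58.6125 continue | (k=1,j=1): S=105.3772, K−S=23.3828, hold=34.8925 ⇒ V=34.8925 continue
k=0: (k=0,j=0): S=86.7300, K−S=42.0300, hold=47.5166 ⇒ V=47.5166 continue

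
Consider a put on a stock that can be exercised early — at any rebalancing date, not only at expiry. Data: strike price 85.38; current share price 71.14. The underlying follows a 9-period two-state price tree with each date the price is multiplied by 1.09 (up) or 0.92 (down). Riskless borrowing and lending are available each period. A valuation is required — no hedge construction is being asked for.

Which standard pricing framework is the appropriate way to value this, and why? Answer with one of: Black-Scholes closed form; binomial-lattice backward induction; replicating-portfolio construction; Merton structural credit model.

Key observation: the defining feature is the embedded early-exercise option across 9 discrete dates on the spot-71.14 tree; pricing the strike-85.38 put means working backward with an exercise test at every node.

framework: binomial-lattice backward induction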